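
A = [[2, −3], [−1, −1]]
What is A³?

A² = [[7, −3], [−1, 4]]
A³ = [[17, −18], [−6, −1]]

[[17, −18], [−6, −1]]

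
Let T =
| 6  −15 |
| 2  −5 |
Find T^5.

[[6, −15], [2, −5]]

T² = T (a projection; rank 1, trace 1), so T^5 = T.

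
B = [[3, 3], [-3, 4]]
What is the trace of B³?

B² = [[0, 21], [-21, 7]]
B³ = [[-63, 84], [-84, -35]]

-98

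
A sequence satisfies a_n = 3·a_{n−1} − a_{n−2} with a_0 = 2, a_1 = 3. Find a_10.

15127

With companion matrix Q = [[3, −1], [1, 0]], [a_n, a_{n−1}]ᵀ = Q·[a_{n−1}, a_{n−2}]ᵀ, so [a_10, a_9]ᵀ = Q^9·[a_1, a_0]ᵀ.
Q^9 = [[6765, −2584], [2584, −987]], giving [a_10, a_9]ᵀ = [[15127], [5778]].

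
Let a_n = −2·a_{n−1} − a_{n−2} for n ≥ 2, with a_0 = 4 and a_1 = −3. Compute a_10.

With companion matrix M = [[−2, −1], [1, 0]], [a_n, a_{n−1}]ᵀ = M·[a_{n−1}, a_{n−2}]ᵀ, so [a_10, a_9]ᵀ = M⁹·[a_1, a_0]ᵀ.
M⁹ = [[−10, −9], [9, 8]], giving [a_10, a_9]ᵀ = [[−6], [5]].

−6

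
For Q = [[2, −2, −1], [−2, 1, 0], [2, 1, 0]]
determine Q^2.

[[6, −7, −2], [−6, 5, 2], [2, −3, −2]]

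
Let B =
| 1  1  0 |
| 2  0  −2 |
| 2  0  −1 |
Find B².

[[3, 1, −2], [−2, 2, 2], [0, 2, 1]]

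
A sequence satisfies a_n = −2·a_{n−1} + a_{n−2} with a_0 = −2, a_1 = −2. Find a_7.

With companion matrix M = [[−2, 1], [1, 0]], [a_n, a_{n−1}]ᵀ = M·[a_{n−1}, a_{n−2}]ᵀ, so [a_7, a_6]ᵀ = M^6·[a_1, a_0]ᵀ.
M^6 = [[169, −70], [−70, 29]], giving [a_7, a_6]ᵀ = [[−198], [82]].

−198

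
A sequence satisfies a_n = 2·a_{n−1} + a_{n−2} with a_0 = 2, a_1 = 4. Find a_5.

With companion matrix Q = [[2, 1], [1, 0]], [a_n, a_{n−1}]ᵀ = Q·[a_{n−1}, a_{n−2}]ᵀ, so [a_5, a_4]ᵀ = Q^4·[a_1, a_0]ᵀ.
Q^4 = [[29, 12], [12, 5]], giving [a_5, a_4]ᵀ = [[140], [58]].

140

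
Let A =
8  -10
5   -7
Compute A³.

tr A = 1 and det A = -6, so the characteristic polynomial is λ² − (1)λ + (-6) with roots 3 and -2.
Eigenvectors give P = [[2, -1], [1, -1]] with P⁻¹ = [[1, -1], [1, -2]], and A = P·diag(3, -2)·P⁻¹.
Then A³ = P·diag(27, -8)·P⁻¹ = [[54, 8], [27, 8]] · [[1, -1], [1, -2]] = [[62, -70], [35, -43]].

[[62, -70], [35, -43]]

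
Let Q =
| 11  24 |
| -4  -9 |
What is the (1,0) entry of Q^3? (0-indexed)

-28

tr Q = 2 and det Q = -3, so the characteristic polynomial is λ² − (2)λ + (-3) with roots -1 and 3.
Eigenvectors give P = [[2, 3], [-1, -1]] with P⁻¹ = [[-1, -3], [1, 2]], and Q = P·diag(-1, 3)·P⁻¹.
Then Q^3 = P·diag(-1, 27)·P⁻¹ = [[-2, 81], [1, -27]] · [[-1, -3], [1, 2]] = [[83, 168], [-28, -57]].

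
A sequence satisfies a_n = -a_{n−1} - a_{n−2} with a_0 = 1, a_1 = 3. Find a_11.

-4

With companion matrix M = [[-1, -1], [1, 0]], [a_n, a_{n−1}]ᵀ = M·[a_{n−1}, a_{n−2}]ᵀ, so [a_11, a_10]ᵀ = M^10·[a_1, a_0]ᵀ.
M^10 = [[-1, -1], [1, 0]], giving [a_11, a_10]ᵀ = [[-4], [3]].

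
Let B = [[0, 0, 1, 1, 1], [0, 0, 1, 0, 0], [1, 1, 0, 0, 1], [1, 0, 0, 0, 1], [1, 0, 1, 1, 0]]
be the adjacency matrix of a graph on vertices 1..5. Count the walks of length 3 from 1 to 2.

The number of length-3 walks from vertex 1 to vertex 2 is entry (1,2) of B³, where B is the adjacency matrix.
B² = [[3, 1, 1, 1, 2], [1, 1, 0, 0, 1], [1, 0, 3, 2, 1], [1, 0, 2, 2, 1], [2, 1, 1, 1, 3]]
B³ = [[4, 1, 6, 5, 5], [1, 0, 3, 2, 1], [6, 3, 2, 2, 6], [5, 2, 2, 2, 5], [5, 1, 6, 5, 4]]

1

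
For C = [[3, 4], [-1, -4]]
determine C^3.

[[19, 36], [-9, -44]]

C^2 = [[5, -4], [1, 12]]
C^3 = [[19, 36], [-9, -44]]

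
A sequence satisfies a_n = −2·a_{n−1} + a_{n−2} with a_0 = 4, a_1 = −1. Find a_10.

With companion matrix M = [[−2, 1], [1, 0]], [a_n, a_{n−1}]ᵀ = M·[a_{n−1}, a_{n−2}]ᵀ, so [a_10, a_9]ᵀ = M⁹·[a_1, a_0]ᵀ.
M⁹ = [[−2378, 985], [985, −408]], giving [a_10, a_9]ᵀ = [[6318], [−2617]].

6318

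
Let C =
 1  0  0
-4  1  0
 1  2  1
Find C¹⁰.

[[1, 0, 0], [-40, 1, 0], [-350, 20, 1]]

C = I + N where N = [[0, 0, 0], [-4, 0, 0], [1, 2, 0]] is strictly lower-triangular, so N³ = 0.
(I + N)¹⁰ = I + 10·N + 45·N² = [[1, 0, 0], [-40, 1, 0], [-350, 20, 1]].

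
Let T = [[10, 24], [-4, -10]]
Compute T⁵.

[[160, 384], [-64, -160]]

tr T = 0 and det T = -4, so the characteristic polynomial is λ² − (0)λ + (-4) with roots -2 and 2.
Eigenvectors give P = [[-2, 3], [1, -1]] with P⁻¹ = [[1, 3], [1, 2]], and T = P·diag(-2, 2)·P⁻¹.
Then T⁵ = P·diag(-32, 32)·P⁻¹ = [[64, 96], [-32, -32]] · [[1, 3], [1, 2]] = [[160, 384], [-64, -160]].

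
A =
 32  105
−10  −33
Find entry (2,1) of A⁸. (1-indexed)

12610

tr A = −1 and det A = −6, so the characteristic polynomial is λ² − (−1)λ + (−6) with roots −3 and 2.
Eigenvectors give P = [[−3, 7], [1, −2]] with P⁻¹ = [[2, 7], [1, 3]], and A = P·diag(−3, 2)·P⁻¹.
Then A⁸ = P·diag(6561, 256)·P⁻¹ = [[−19683, 1792], [6561, −512]] · [[2, 7], [1, 3]] = [[−37574, −132405], [12610, 44391]].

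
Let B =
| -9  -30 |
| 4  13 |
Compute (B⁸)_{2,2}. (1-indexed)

39361

tr B = 4 and det B = 3, so the characteristic polynomial is λ² − (4)λ + (3) with roots 1 and 3.
Eigenvectors give P = [[-3, -5], [1, 2]] with P⁻¹ = [[-2, -5], [1, 3]], and B = P·diag(1, 3)·P⁻¹.
Then B⁸ = P·diag(1, 6561)·P⁻¹ = [[-3, -32805], [1, 13122]] · [[-2, -5], [1, 3]] = [[-32799, -98400], [13120, 39361]].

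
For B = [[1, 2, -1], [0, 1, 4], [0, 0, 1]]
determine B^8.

B = I + N where N = [[0, 2, -1], [0, 0, 4], [0, 0, 0]] is strictly upper-triangular, so N^3 = 0.
(I + N)^8 = I + 8·N + 28·N^2 = [[1, 16, 216], [0, 1, 32], [0, 0, 1]].

[[1, 16, 216], [0, 1, 32], [0, 0, 1]]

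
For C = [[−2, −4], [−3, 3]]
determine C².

[[16, −4], [−3, 21]]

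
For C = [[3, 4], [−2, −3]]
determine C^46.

[[1, 0], [0, 1]]

C² = I (check: tr C = 0 and det C = −1), so C^46 = I since 46 is even.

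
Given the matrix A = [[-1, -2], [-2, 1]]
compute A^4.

[[25, 0], [0, 25]]

A^2 = [[5, 0], [0, 5]]
A^3 = [[-5, -10], [-10, 5]]
A^4 = [[25, 0], [0, 25]]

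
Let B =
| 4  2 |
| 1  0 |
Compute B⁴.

[[356, 160], [80, 36]]

B² = [[18, 8], [4, 2]]
B³ = [[80, 36], [18, 8]]
B⁴ = [[356, 160], [80, 36]]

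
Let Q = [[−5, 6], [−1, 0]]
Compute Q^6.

[[2059, −3990], [665, −1266]]

tr Q = −5 and det Q = 6, so the characteristic polynomial is λ² − (−5)λ + (6) with roots −2 and −3.
Eigenvectors give P = [[2, 3], [1, 1]] with P⁻¹ = [[−1, 3], [1, −2]], and Q = P·diag(−2, −3)·P⁻¹.
Then Q^6 = P·diag(64, 729)·P⁻¹ = [[128, 2187], [64, 729]] · [[−1, 3], [1, −2]] = [[2059, −3990], [665, −1266]].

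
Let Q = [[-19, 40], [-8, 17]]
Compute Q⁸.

[[32801, -65600], [13120, -26239]]

tr Q = -2 and det Q = -3, so the characteristic polynomial is λ² − (-2)λ + (-3) with roots 1 and -3.
Eigenvectors give P = [[2, -5], [1, -2]] with P⁻¹ = [[-2, 5], [-1, 2]], and Q = P·diag(1, -3)·P⁻¹.
Then Q⁸ = P·diag(1, 6561)·P⁻¹ = [[2, -32805], [1, -13122]] · [[-2, 5], [-1, 2]] = [[32801, -65600], [13120, -26239]].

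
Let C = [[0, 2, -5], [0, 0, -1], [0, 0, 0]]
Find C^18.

[[0, 0, 0], [0, 0, 0], [0, 0, 0]]

C is strictly triangular, hence nilpotent: C^3 = 0, so C^18 = 0.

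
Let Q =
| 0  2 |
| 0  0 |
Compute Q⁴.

Q is strictly triangular, hence nilpotent: Q² = 0, so Q⁴ = 0.

[[0, 0], [0, 0]]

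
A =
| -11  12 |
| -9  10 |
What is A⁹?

tr A = -1 and det A = -2, so the characteristic polynomial is λ² − (-1)λ + (-2) with roots -2 and 1.
Eigenvectors give P = [[-4, 1], [-3, 1]] with P⁻¹ = [[-1, 1], [-3, 4]], and A = P·diag(-2, 1)·P⁻¹.
Then A⁹ = P·diag(-512, 1)·P⁻¹ = [[2048, 1], [1536, 1]] · [[-1, 1], [-3, 4]] = [[-2051, 2052], [-1539, 1540]].

[[-2051, 2052], [-1539, 1540]]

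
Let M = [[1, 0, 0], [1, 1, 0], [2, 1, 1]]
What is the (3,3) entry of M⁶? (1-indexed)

1

M = I + N where N = [[0, 0, 0], [1, 0, 0], [2, 1, 0]] is strictly lower-triangular, so N³ = 0.
(I + N)⁶ = I + 6·N + 15·N² = [[1, 0, 0], [6, 1, 0], [27, 6, 1]].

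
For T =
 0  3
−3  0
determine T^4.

[[81, 0], [0, 81]]

T^2 = [[−9, 0], [0, −9]]
T^3 = [[0, −27], [27, 0]]
T^4 = [[81, 0], [0, 81]]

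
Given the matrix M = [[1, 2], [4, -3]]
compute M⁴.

[[113, -104], [-208, 321]]

M² = [[9, -4], [-8, 17]]
M³ = [[-7, 30], [60, -67]]
M⁴ = [[113, -104], [-208, 321]]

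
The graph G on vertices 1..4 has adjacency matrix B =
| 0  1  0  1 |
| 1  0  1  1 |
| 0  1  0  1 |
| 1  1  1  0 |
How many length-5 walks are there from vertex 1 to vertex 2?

29

The number of length-5 walks from vertex 1 to vertex 2 is entry (1,2) of B⁵, where B is the adjacency matrix.
B² = [[2, 1, 2, 1], [1, 3, 1, 2], [2, 1, 2, 1], [1, 2, 1, 3]]
B³ = [[2, 5, 2, 5], [5, 4, 5, 5], [2, 5, 2, 5], [5, 5, 5, 4]]
B⁴ = [[10, 9, 10, 9], [9, 15, 9, 14], [10, 9, 10, 9], [9, 14, 9, 15]]
B⁵ = [[18, 29, 18, 29], [29, 32, 29, 33], [18, 29, 18, 29], [29, 33, 29, 32]]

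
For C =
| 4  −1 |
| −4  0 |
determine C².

[[20, −4], [−16, 4]]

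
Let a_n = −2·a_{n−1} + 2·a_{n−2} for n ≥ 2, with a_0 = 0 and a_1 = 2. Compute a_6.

With companion matrix M = [[−2, 2], [1, 0]], [a_n, a_{n−1}]ᵀ = M·[a_{n−1}, a_{n−2}]ᵀ, so [a_6, a_5]ᵀ = M^5·[a_1, a_0]ᵀ.
M^5 = [[−120, 88], [44, −32]], giving [a_6, a_5]ᵀ = [[−240], [88]].

−240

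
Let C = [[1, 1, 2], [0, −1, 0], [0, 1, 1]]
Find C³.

[[1, 3, 6], [0, −1, 0], [0, 1, 1]]

C² = [[1, 2, 4], [0, 1, 0], [0, 0, 1]]
C³ = [[1, 3, 6], [0, −1, 0], [0, 1, 1]]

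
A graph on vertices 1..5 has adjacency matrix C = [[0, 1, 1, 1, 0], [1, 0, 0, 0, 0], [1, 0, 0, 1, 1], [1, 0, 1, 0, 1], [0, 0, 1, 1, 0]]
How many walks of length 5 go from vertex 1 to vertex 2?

15

The number of length-5 walks from vertex 1 to vertex 2 is entry (1,2) of C⁵, where C is the adjacency matrix.
C² = [[3, 0, 1, 1, 2], [0, 1, 1, 1, 0], [1, 1, 3, 2, 1], [1, 1, 2, 3, 1], [2, 0, 1, 1, 2]]
C³ = [[2, 3, 6, 6, 2], [3, 0, 1, 1, 2], [6, 1, 4, 5, 5], [6, 1, 5, 4, 5], [2, 2, 5, 5, 2]]
C⁴ = [[15, 2, 10, 10, 12], [2, 3, 6, 6, 2], [10, 6, 16, 15, 9], [10, 6, 15, 16, 9], [12, 2, 9, 9, 10]]
C⁵ = [[22, 15, 37, 37, 20], [15, 2, 10, 10, 12], [37, 10, 34, 35, 31], [37, 10, 35, 34, 31], [20, 12, 31, 31, 18]]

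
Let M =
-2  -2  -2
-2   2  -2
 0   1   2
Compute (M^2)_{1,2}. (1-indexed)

-2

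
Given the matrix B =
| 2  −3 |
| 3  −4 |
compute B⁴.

[[−11, 12], [−12, 13]]

B² = [[−5, 6], [−6, 7]]
B³ = [[8, −9], [9, −10]]
B⁴ = [[−11, 12], [−12, 13]]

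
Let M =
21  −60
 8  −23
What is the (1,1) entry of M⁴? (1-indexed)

tr M = −2 and det M = −3, so the characteristic polynomial is λ² − (−2)λ + (−3) with roots 1 and −3.
Eigenvectors give P = [[3, 5], [1, 2]] with P⁻¹ = [[2, −5], [−1, 3]], and M = P·diag(1, −3)·P⁻¹.
Then M⁴ = P·diag(1, 81)·P⁻¹ = [[3, 405], [1, 162]] · [[2, −5], [−1, 3]] = [[−399, 1200], [−160, 481]].

−399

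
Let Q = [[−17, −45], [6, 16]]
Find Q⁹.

[[−3077, −7695], [1026, 2566]]

tr Q = −1 and det Q = −2, so the characteristic polynomial is λ² − (−1)λ + (−2) with roots 1 and −2.
Eigenvectors give P = [[−5, −3], [2, 1]] with P⁻¹ = [[1, 3], [−2, −5]], and Q = P·diag(1, −2)·P⁻¹.
Then Q⁹ = P·diag(1, −512)·P⁻¹ = [[−5, 1536], [2, −512]] · [[1, 3], [−2, −5]] = [[−3077, −7695], [1026, 2566]].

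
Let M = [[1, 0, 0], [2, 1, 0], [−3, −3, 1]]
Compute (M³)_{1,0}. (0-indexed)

6

M = I + N where N = [[0, 0, 0], [2, 0, 0], [−3, −3, 0]] is strictly lower-triangular, so N³ = 0.
(I + N)³ = I + 3·N + 3·N² = [[1, 0, 0], [6, 1, 0], [−27, −9, 1]].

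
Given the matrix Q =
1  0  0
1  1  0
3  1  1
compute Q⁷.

Q = I + N where N = [[0, 0, 0], [1, 0, 0], [3, 1, 0]] is strictly lower-triangular, so N³ = 0.
(I + N)⁷ = I + 7·N + 21·N² = [[1, 0, 0], [7, 1, 0], [42, 7, 1]].

[[1, 0, 0], [7, 1, 0], [42, 7, 1]]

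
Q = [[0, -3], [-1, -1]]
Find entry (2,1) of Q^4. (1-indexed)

7

Q^2 = [[3, 3], [1, 4]]
Q^3 = [[-3, -12], [-4, -7]]
Q^4 = [[12, 21], [7, 19]]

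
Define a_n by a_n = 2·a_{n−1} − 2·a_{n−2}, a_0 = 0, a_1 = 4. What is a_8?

0

With companion matrix A = [[2, −2], [1, 0]], [a_n, a_{n−1}]ᵀ = A·[a_{n−1}, a_{n−2}]ᵀ, so [a_8, a_7]ᵀ = A⁷·[a_1, a_0]ᵀ.
A⁷ = [[0, 16], [−8, 16]], giving [a_8, a_7]ᵀ = [[0], [−32]].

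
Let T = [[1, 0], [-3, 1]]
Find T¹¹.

T = I + N where N = [[0, 0], [-3, 0]] is strictly lower-triangular, so N² = 0.
(I + N)¹¹ = I + 11·N = [[1, 0], [-33, 1]].

[[1, 0], [-33, 1]]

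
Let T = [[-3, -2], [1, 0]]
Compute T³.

[[-15, -14], [7, 6]]

tr T = -3 and det T = 2, so the characteristic polynomial is λ² − (-3)λ + (2) with roots -1 and -2.
Eigenvectors give P = [[-1, -2], [1, 1]] with P⁻¹ = [[1, 2], [-1, -1]], and T = P·diag(-1, -2)·P⁻¹.
Then T³ = P·diag(-1, -8)·P⁻¹ = [[1, 16], [-1, -8]] · [[1, 2], [-1, -1]] = [[-15, -14], [7, 6]].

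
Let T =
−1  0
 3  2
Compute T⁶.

tr T = 1 and det T = −2, so the characteristic polynomial is λ² − (1)λ + (−2) with roots −1 and 2.
Eigenvectors give P = [[−1, 0], [1, −1]] with P⁻¹ = [[−1, 0], [−1, −1]], and T = P·diag(−1, 2)·P⁻¹.
Then T⁶ = P·diag(1, 64)·P⁻¹ = [[−1, 0], [1, −64]] · [[−1, 0], [−1, −1]] = [[1, 0], [63, 64]].

[[1, 0], [63, 64]]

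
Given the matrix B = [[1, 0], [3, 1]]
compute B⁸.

B = I + N where N = [[0, 0], [3, 0]] is strictly lower-triangular, so N² = 0.
(I + N)⁸ = I + 8·N = [[1, 0], [24, 1]].

[[1, 0], [24, 1]]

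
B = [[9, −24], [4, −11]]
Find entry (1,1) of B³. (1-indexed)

tr B = −2 and det B = −3, so the characteristic polynomial is λ² − (−2)λ + (−3) with roots 1 and −3.
Eigenvectors give P = [[3, 2], [1, 1]] with P⁻¹ = [[1, −2], [−1, 3]], and B = P·diag(1, −3)·P⁻¹.
Then B³ = P·diag(1, −27)·P⁻¹ = [[3, −54], [1, −27]] · [[1, −2], [−1, 3]] = [[57, −168], [28, −83]].

57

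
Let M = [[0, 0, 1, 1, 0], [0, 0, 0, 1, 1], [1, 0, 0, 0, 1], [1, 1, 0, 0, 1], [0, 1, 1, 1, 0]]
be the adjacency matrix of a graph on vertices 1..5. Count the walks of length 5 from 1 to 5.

The number of length-5 walks from vertex 1 to vertex 5 is entry (1,5) of M⁵, where M is the adjacency matrix.
M² = [[2, 1, 0, 0, 2], [1, 2, 1, 1, 1], [0, 1, 2, 2, 0], [0, 1, 2, 3, 1], [2, 1, 0, 1, 3]]
M³ = [[0, 2, 4, 5, 1], [2, 2, 2, 4, 4], [4, 2, 0, 1, 5], [5, 4, 1, 2, 6], [1, 4, 5, 6, 2]]
M⁴ = [[9, 6, 1, 3, 11], [6, 8, 6, 8, 8], [1, 6, 9, 11, 3], [3, 8, 11, 15, 7], [11, 8, 3, 7, 15]]
M⁵ = [[4, 14, 20, 26, 10], [14, 16, 14, 22, 22], [20, 14, 4, 10, 26], [26, 22, 10, 18, 34], [10, 22, 26, 34, 18]]

10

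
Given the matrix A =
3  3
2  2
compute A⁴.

A² = [[15, 15], [10, 10]]
A³ = [[75, 75], [50, 50]]
A⁴ = [[375, 375], [250, 250]]

[[375, 375], [250, 250]]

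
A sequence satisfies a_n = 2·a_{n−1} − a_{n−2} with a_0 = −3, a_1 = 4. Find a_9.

With companion matrix B = [[2, −1], [1, 0]], [a_n, a_{n−1}]ᵀ = B·[a_{n−1}, a_{n−2}]ᵀ, so [a_9, a_8]ᵀ = B⁸·[a_1, a_0]ᵀ.
B⁸ = [[9, −8], [8, −7]], giving [a_9, a_8]ᵀ = [[60], [53]].

60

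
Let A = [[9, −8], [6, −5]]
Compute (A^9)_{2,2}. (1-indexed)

−59045

tr A = 4 and det A = 3, so the characteristic polynomial is λ² − (4)λ + (3) with roots 3 and 1.
Eigenvectors give P = [[−4, 1], [−3, 1]] with P⁻¹ = [[−1, 1], [−3, 4]], and A = P·diag(3, 1)·P⁻¹.
Then A^9 = P·diag(19683, 1)·P⁻¹ = [[−78732, 1], [−59049, 1]] · [[−1, 1], [−3, 4]] = [[78729, −78728], [59046, −59045]].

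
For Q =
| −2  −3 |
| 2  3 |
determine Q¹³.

[[−2, −3], [2, 3]]

Q² = Q (a projection; rank 1, trace 1), so Q¹³ = Q.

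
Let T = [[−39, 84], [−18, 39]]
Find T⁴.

[[81, 0], [0, 81]]

tr T = 0 and det T = −9, so the characteristic polynomial is λ² − (0)λ + (−9) with roots 3 and −3.
Eigenvectors give P = [[2, 7], [1, 3]] with P⁻¹ = [[−3, 7], [1, −2]], and T = P·diag(3, −3)·P⁻¹.
Then T⁴ = P·diag(81, 81)·P⁻¹ = [[162, 567], [81, 243]] · [[−3, 7], [1, −2]] = [[81, 0], [0, 81]].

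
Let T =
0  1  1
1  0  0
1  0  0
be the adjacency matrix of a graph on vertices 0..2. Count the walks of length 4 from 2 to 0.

0

The number of length-4 walks from vertex 2 to vertex 0 is entry (2,0) of T⁴, where T is the adjacency matrix.
T² = [[2, 0, 0], [0, 1, 1], [0, 1, 1]]
T³ = [[0, 2, 2], [2, 0, 0], [2, 0, 0]]
T⁴ = [[4, 0, 0], [0, 2, 2], [0, 2, 2]]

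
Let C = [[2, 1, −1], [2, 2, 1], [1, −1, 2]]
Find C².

[[5, 5, −3], [9, 5, 2], [2, −3, 2]]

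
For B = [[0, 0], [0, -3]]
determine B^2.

[[0, 0], [0, 9]]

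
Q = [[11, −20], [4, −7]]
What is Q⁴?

[[401, −800], [160, −319]]

tr Q = 4 and det Q = 3, so the characteristic polynomial is λ² − (4)λ + (3) with roots 1 and 3.
Eigenvectors give P = [[−2, −5], [−1, −2]] with P⁻¹ = [[2, −5], [−1, 2]], and Q = P·diag(1, 3)·P⁻¹.
Then Q⁴ = P·diag(1, 81)·P⁻¹ = [[−2, −405], [−1, −162]] · [[2, −5], [−1, 2]] = [[401, −800], [160, −319]].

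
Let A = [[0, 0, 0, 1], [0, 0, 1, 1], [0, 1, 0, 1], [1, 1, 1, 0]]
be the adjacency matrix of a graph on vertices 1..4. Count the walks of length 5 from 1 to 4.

11

The number of length-5 walks from vertex 1 to vertex 4 is entry (1,4) of A⁵, where A is the adjacency matrix.
A² = [[1, 1, 1, 0], [1, 2, 1, 1], [1, 1, 2, 1], [0, 1, 1, 3]]
A³ = [[0, 1, 1, 3], [1, 2, 3, 4], [1, 3, 2, 4], [3, 4, 4, 2]]
A⁴ = [[3, 4, 4, 2], [4, 7, 6, 6], [4, 6, 7, 6], [2, 6, 6, 11]]
A⁵ = [[2, 6, 6, 11], [6, 12, 13, 17], [6, 13, 12, 17], [11, 17, 17, 14]]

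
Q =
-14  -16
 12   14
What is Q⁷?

tr Q = 0 and det Q = -4, so the characteristic polynomial is λ² − (0)λ + (-4) with roots 2 and -2.
Eigenvectors give P = [[-1, 4], [1, -3]] with P⁻¹ = [[3, 4], [1, 1]], and Q = P·diag(2, -2)·P⁻¹.
Then Q⁷ = P·diag(128, -128)·P⁻¹ = [[-128, -512], [128, 384]] · [[3, 4], [1, 1]] = [[-896, -1024], [768, 896]].

[[-896, -1024], [768, 896]]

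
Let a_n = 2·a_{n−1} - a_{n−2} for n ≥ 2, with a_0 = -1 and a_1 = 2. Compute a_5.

With companion matrix B = [[2, -1], [1, 0]], [a_n, a_{n−1}]ᵀ = B·[a_{n−1}, a_{n−2}]ᵀ, so [a_5, a_4]ᵀ = B⁴·[a_1, a_0]ᵀ.
B⁴ = [[5, -4], [4, -3]], giving [a_5, a_4]ᵀ = [[14], [11]].

14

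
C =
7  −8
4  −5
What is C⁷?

tr C = 2 and det C = −3, so the characteristic polynomial is λ² − (2)λ + (−3) with roots 3 and −1.
Eigenvectors give P = [[−2, −1], [−1, −1]] with P⁻¹ = [[−1, 1], [1, −2]], and C = P·diag(3, −1)·P⁻¹.
Then C⁷ = P·diag(2187, −1)·P⁻¹ = [[−4374, 1], [−2187, 1]] · [[−1, 1], [1, −2]] = [[4375, −4376], [2188, −2189]].

[[4375, −4376], [2188, −2189]]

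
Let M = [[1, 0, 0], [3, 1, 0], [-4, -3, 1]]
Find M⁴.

[[1, 0, 0], [12, 1, 0], [-70, -12, 1]]

M = I + N where N = [[0, 0, 0], [3, 0, 0], [-4, -3, 0]] is strictly lower-triangular, so N³ = 0.
(I + N)⁴ = I + 4·N + 6·N² = [[1, 0, 0], [12, 1, 0], [-70, -12, 1]].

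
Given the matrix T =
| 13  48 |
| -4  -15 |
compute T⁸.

[[-19679, -78720], [6560, 26241]]

tr T = -2 and det T = -3, so the characteristic polynomial is λ² − (-2)λ + (-3) with roots 1 and -3.
Eigenvectors give P = [[4, -3], [-1, 1]] with P⁻¹ = [[1, 3], [1, 4]], and T = P·diag(1, -3)·P⁻¹.
Then T⁸ = P·diag(1, 6561)·P⁻¹ = [[4, -19683], [-1, 6561]] · [[1, 3], [1, 4]] = [[-19679, -78720], [6560, 26241]].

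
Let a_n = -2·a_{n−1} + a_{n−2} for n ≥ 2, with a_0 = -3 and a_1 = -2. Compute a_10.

With companion matrix A = [[-2, 1], [1, 0]], [a_n, a_{n−1}]ᵀ = A·[a_{n−1}, a_{n−2}]ᵀ, so [a_10, a_9]ᵀ = A⁹·[a_1, a_0]ᵀ.
A⁹ = [[-2378, 985], [985, -408]], giving [a_10, a_9]ᵀ = [[1801], [-746]].

1801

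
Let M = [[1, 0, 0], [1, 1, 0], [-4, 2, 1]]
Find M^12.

M = I + N where N = [[0, 0, 0], [1, 0, 0], [-4, 2, 0]] is strictly lower-triangular, so N^3 = 0.
(I + N)^12 = I + 12·N + 66·N^2 = [[1, 0, 0], [12, 1, 0], [84, 24, 1]].

[[1, 0, 0], [12, 1, 0], [84, 24, 1]]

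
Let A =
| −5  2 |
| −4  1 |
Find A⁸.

tr A = −4 and det A = 3, so the characteristic polynomial is λ² − (−4)λ + (3) with roots −1 and −3.
Eigenvectors give P = [[−1, 1], [−2, 1]] with P⁻¹ = [[1, −1], [2, −1]], and A = P·diag(−1, −3)·P⁻¹.
Then A⁸ = P·diag(1, 6561)·P⁻¹ = [[−1, 6561], [−2, 6561]] · [[1, −1], [2, −1]] = [[13121, −6560], [13120, −6559]].

[[13121, −6560], [13120, −6559]]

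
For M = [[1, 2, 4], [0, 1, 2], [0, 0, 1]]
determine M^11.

[[1, 22, 264], [0, 1, 22], [0, 0, 1]]

M = I + N where N = [[0, 2, 4], [0, 0, 2], [0, 0, 0]] is strictly upper-triangular, so N^3 = 0.
(I + N)^11 = I + 11·N + 55·N^2 = [[1, 22, 264], [0, 1, 22], [0, 0, 1]].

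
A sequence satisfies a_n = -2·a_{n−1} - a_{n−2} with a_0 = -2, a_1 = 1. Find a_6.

With companion matrix A = [[-2, -1], [1, 0]], [a_n, a_{n−1}]ᵀ = A·[a_{n−1}, a_{n−2}]ᵀ, so [a_6, a_5]ᵀ = A^5·[a_1, a_0]ᵀ.
A^5 = [[-6, -5], [5, 4]], giving [a_6, a_5]ᵀ = [[4], [-3]].

4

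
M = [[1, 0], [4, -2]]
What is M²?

[[1, 0], [-4, 4]]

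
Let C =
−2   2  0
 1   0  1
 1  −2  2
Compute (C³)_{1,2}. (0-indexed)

4

C² = [[6, −4, 2], [−1, 0, 2], [−2, −2, 2]]
C³ = [[−14, 8, 0], [4, −6, 4], [4, −8, 2]]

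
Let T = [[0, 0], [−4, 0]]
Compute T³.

T is strictly triangular, hence nilpotent: T² = 0, so T³ = 0.

[[0, 0], [0, 0]]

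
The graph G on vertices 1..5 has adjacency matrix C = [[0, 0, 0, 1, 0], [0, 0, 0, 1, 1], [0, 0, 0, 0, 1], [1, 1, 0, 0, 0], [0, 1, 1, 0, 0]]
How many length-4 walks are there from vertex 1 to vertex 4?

0

The number of length-4 walks from vertex 1 to vertex 4 is entry (1,4) of C^4, where C is the adjacency matrix.
C^2 = [[1, 1, 0, 0, 0], [1, 2, 1, 0, 0], [0, 1, 1, 0, 0], [0, 0, 0, 2, 1], [0, 0, 0, 1, 2]]
C^3 = [[0, 0, 0, 2, 1], [0, 0, 0, 3, 3], [0, 0, 0, 1, 2], [2, 3, 1, 0, 0], [1, 3, 2, 0, 0]]
C^4 = [[2, 3, 1, 0, 0], [3, 6, 3, 0, 0], [1, 3, 2, 0, 0], [0, 0, 0, 5, 4], [0, 0, 0, 4, 5]]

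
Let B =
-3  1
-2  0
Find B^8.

[[511, -255], [510, -254]]

tr B = -3 and det B = 2, so the characteristic polynomial is λ² − (-3)λ + (2) with roots -1 and -2.
Eigenvectors give P = [[-1, 1], [-2, 1]] with P⁻¹ = [[1, -1], [2, -1]], and B = P·diag(-1, -2)·P⁻¹.
Then B^8 = P·diag(1, 256)·P⁻¹ = [[-1, 256], [-2, 256]] · [[1, -1], [2, -1]] = [[511, -255], [510, -254]].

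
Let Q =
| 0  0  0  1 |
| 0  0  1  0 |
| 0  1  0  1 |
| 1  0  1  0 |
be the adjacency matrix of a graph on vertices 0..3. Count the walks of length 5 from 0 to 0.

The number of length-5 walks from vertex 0 to vertex 0 is entry (0,0) of Q⁵, where Q is the adjacency matrix.
Q² = [[1, 0, 1, 0], [0, 1, 0, 1], [1, 0, 2, 0], [0, 1, 0, 2]]
Q³ = [[0, 1, 0, 2], [1, 0, 2, 0], [0, 2, 0, 3], [2, 0, 3, 0]]
Q⁴ = [[2, 0, 3, 0], [0, 2, 0, 3], [3, 0, 5, 0], [0, 3, 0, 5]]
Q⁵ = [[0, 3, 0, 5], [3, 0, 5, 0], [0, 5, 0, 8], [5, 0, 8, 0]]

0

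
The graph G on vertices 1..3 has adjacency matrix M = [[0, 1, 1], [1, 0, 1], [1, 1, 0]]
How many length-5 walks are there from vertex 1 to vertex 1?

The number of length-5 walks from vertex 1 to vertex 1 is entry (1,1) of M^5, where M is the adjacency matrix.
M^2 = [[2, 1, 1], [1, 2, 1], [1, 1, 2]]
M^3 = [[2, 3, 3], [3, 2, 3], [3, 3, 2]]
M^4 = [[6, 5, 5], [5, 6, 5], [5, 5, 6]]
M^5 = [[10, 11, 11], [11, 10, 11], [11, 11, 10]]

10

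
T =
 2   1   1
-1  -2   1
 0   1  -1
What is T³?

[[5, 3, 2], [-4, -12, 8], [1, 7, -6]]

T² = [[3, 1, 2], [0, 4, -4], [-1, -3, 2]]
T³ = [[5, 3, 2], [-4, -12, 8], [1, 7, -6]]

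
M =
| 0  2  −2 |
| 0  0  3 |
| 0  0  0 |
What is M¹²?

[[0, 0, 0], [0, 0, 0], [0, 0, 0]]

M is strictly triangular, hence nilpotent: M³ = 0, so M¹² = 0.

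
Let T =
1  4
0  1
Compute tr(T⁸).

T = I + N where N = [[0, 4], [0, 0]] is strictly upper-triangular, so N² = 0.
(I + N)⁸ = I + 8·N = [[1, 32], [0, 1]].

2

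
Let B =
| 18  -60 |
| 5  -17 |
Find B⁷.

[[9132, -27780], [2315, -7073]]

tr B = 1 and det B = -6, so the characteristic polynomial is λ² − (1)λ + (-6) with roots 3 and -2.
Eigenvectors give P = [[4, -3], [1, -1]] with P⁻¹ = [[1, -3], [1, -4]], and B = P·diag(3, -2)·P⁻¹.
Then B⁷ = P·diag(2187, -128)·P⁻¹ = [[8748, 384], [2187, 128]] · [[1, -3], [1, -4]] = [[9132, -27780], [2315, -7073]].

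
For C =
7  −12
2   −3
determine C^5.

[[727, −1452], [242, −483]]

tr C = 4 and det C = 3, so the characteristic polynomial is λ² − (4)λ + (3) with roots 1 and 3.
Eigenvectors give P = [[2, −3], [1, −1]] with P⁻¹ = [[−1, 3], [−1, 2]], and C = P·diag(1, 3)·P⁻¹.
Then C^5 = P·diag(1, 243)·P⁻¹ = [[2, −729], [1, −243]] · [[−1, 3], [−1, 2]] = [[727, −1452], [242, −483]].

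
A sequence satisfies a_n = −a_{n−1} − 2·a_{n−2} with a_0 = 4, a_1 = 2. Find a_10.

With companion matrix B = [[−1, −2], [1, 0]], [a_n, a_{n−1}]ᵀ = B·[a_{n−1}, a_{n−2}]ᵀ, so [a_10, a_9]ᵀ = B^9·[a_1, a_0]ᵀ.
B^9 = [[11, 34], [−17, −6]], giving [a_10, a_9]ᵀ = [[158], [−58]].

158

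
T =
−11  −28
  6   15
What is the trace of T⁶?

tr T = 4 and det T = 3, so the characteristic polynomial is λ² − (4)λ + (3) with roots 1 and 3.
Eigenvectors give P = [[7, −2], [−3, 1]] with P⁻¹ = [[1, 2], [3, 7]], and T = P·diag(1, 3)·P⁻¹.
Then T⁶ = P·diag(1, 729)·P⁻¹ = [[7, −1458], [−3, 729]] · [[1, 2], [3, 7]] = [[−4367, −10192], [2184, 5097]].

730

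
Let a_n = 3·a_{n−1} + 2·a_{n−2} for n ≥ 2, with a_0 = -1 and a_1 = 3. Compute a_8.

15311

With companion matrix A = [[3, 2], [1, 0]], [a_n, a_{n−1}]ᵀ = A·[a_{n−1}, a_{n−2}]ᵀ, so [a_8, a_7]ᵀ = A⁷·[a_1, a_0]ᵀ.
A⁷ = [[6279, 3526], [1763, 990]], giving [a_8, a_7]ᵀ = [[15311], [4299]].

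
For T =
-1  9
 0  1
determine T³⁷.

[[-1, 9], [0, 1]]

T² = I (check: tr T = 0 and det T = -1), so T³⁷ = T since 37 is odd.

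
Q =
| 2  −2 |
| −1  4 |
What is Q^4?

Q^2 = [[6, −12], [−6, 18]]
Q^3 = [[24, −60], [−30, 84]]
Q^4 = [[108, −288], [−144, 396]]

[[108, −288], [−144, 396]]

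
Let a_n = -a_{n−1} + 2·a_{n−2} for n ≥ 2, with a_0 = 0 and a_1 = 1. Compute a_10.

-341

With companion matrix C = [[-1, 2], [1, 0]], [a_n, a_{n−1}]ᵀ = C·[a_{n−1}, a_{n−2}]ᵀ, so [a_10, a_9]ᵀ = C⁹·[a_1, a_0]ᵀ.
C⁹ = [[-341, 342], [171, -170]], giving [a_10, a_9]ᵀ = [[-341], [171]].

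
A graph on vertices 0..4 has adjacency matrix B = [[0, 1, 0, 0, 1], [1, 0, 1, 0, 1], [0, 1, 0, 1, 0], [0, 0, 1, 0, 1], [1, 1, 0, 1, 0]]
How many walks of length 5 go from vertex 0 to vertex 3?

14

The number of length-5 walks from vertex 0 to vertex 3 is entry (0,3) of B⁵, where B is the adjacency matrix.
B² = [[2, 1, 1, 1, 1], [1, 3, 0, 2, 1], [1, 0, 2, 0, 2], [1, 2, 0, 2, 0], [1, 1, 2, 0, 3]]
B³ = [[2, 4, 2, 2, 4], [4, 2, 5, 1, 6], [2, 5, 0, 4, 1], [2, 1, 4, 0, 5], [4, 6, 1, 5, 2]]
B⁴ = [[8, 8, 6, 6, 8], [8, 15, 3, 11, 7], [6, 3, 9, 1, 11], [6, 11, 1, 9, 3], [8, 7, 11, 3, 15]]
B⁵ = [[16, 22, 14, 14, 22], [22, 18, 26, 10, 34], [14, 26, 4, 20, 10], [14, 10, 20, 4, 26], [22, 34, 10, 26, 18]]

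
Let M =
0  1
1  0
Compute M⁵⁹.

[[0, 1], [1, 0]]

M² = I (check: tr M = 0 and det M = -1), so M⁵⁹ = M since 59 is odd.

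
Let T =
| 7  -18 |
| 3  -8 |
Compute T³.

[[19, -54], [9, -26]]

tr T = -1 and det T = -2, so the characteristic polynomial is λ² − (-1)λ + (-2) with roots 1 and -2.
Eigenvectors give P = [[3, 2], [1, 1]] with P⁻¹ = [[1, -2], [-1, 3]], and T = P·diag(1, -2)·P⁻¹.
Then T³ = P·diag(1, -8)·P⁻¹ = [[3, -16], [1, -8]] · [[1, -2], [-1, 3]] = [[19, -54], [9, -26]].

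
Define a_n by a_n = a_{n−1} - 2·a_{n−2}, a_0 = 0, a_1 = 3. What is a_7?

21

With companion matrix A = [[1, -2], [1, 0]], [a_n, a_{n−1}]ᵀ = A·[a_{n−1}, a_{n−2}]ᵀ, so [a_7, a_6]ᵀ = A⁶·[a_1, a_0]ᵀ.
A⁶ = [[7, -10], [5, 2]], giving [a_7, a_6]ᵀ = [[21], [15]].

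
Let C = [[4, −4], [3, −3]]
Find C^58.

[[4, −4], [3, −3]]

C² = C (a projection; rank 1, trace 1), so C^58 = C.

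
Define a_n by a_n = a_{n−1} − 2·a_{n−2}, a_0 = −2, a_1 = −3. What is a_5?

With companion matrix Q = [[1, −2], [1, 0]], [a_n, a_{n−1}]ᵀ = Q·[a_{n−1}, a_{n−2}]ᵀ, so [a_5, a_4]ᵀ = Q⁴·[a_1, a_0]ᵀ.
Q⁴ = [[−1, 6], [−3, 2]], giving [a_5, a_4]ᵀ = [[−9], [5]].

−9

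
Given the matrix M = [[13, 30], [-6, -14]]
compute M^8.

[[-1019, -2550], [510, 1276]]

tr M = -1 and det M = -2, so the characteristic polynomial is λ² − (-1)λ + (-2) with roots -2 and 1.
Eigenvectors give P = [[-2, -5], [1, 2]] with P⁻¹ = [[2, 5], [-1, -2]], and M = P·diag(-2, 1)·P⁻¹.
Then M^8 = P·diag(256, 1)·P⁻¹ = [[-512, -5], [256, 2]] · [[2, 5], [-1, -2]] = [[-1019, -2550], [510, 1276]].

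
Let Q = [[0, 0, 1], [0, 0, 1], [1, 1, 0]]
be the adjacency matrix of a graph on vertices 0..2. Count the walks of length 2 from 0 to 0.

1

The number of length-2 walks from vertex 0 to vertex 0 is entry (0,0) of Q², where Q is the adjacency matrix.
Q² = [[1, 1, 0], [1, 1, 0], [0, 0, 2]]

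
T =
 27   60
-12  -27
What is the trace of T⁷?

tr T = 0 and det T = -9, so the characteristic polynomial is λ² − (0)λ + (-9) with roots -3 and 3.
Eigenvectors give P = [[2, -5], [-1, 2]] with P⁻¹ = [[-2, -5], [-1, -2]], and T = P·diag(-3, 3)·P⁻¹.
Then T⁷ = P·diag(-2187, 2187)·P⁻¹ = [[-4374, -10935], [2187, 4374]] · [[-2, -5], [-1, -2]] = [[19683, 43740], [-8748, -19683]].

0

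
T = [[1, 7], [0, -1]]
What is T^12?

[[1, 0], [0, 1]]

T² = I (check: tr T = 0 and det T = -1), so T^12 = I since 12 is even.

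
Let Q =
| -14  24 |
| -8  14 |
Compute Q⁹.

tr Q = 0 and det Q = -4, so the characteristic polynomial is λ² − (0)λ + (-4) with roots 2 and -2.
Eigenvectors give P = [[-3, 2], [-2, 1]] with P⁻¹ = [[1, -2], [2, -3]], and Q = P·diag(2, -2)·P⁻¹.
Then Q⁹ = P·diag(512, -512)·P⁻¹ = [[-1536, -1024], [-1024, -512]] · [[1, -2], [2, -3]] = [[-3584, 6144], [-2048, 3584]].

[[-3584, 6144], [-2048, 3584]]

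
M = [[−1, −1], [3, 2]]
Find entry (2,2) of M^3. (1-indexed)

M^2 = [[−2, −1], [3, 1]]
M^3 = [[−1, 0], [0, −1]]

−1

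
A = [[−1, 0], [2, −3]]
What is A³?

tr A = −4 and det A = 3, so the characteristic polynomial is λ² − (−4)λ + (3) with roots −1 and −3.
Eigenvectors give P = [[1, 0], [1, −1]] with P⁻¹ = [[1, 0], [1, −1]], and A = P·diag(−1, −3)·P⁻¹.
Then A³ = P·diag(−1, −27)·P⁻¹ = [[−1, 0], [−1, 27]] · [[1, 0], [1, −1]] = [[−1, 0], [26, −27]].

[[−1, 0], [26, −27]]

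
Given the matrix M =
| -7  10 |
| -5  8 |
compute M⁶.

tr M = 1 and det M = -6, so the characteristic polynomial is λ² − (1)λ + (-6) with roots -2 and 3.
Eigenvectors give P = [[2, -1], [1, -1]] with P⁻¹ = [[1, -1], [1, -2]], and M = P·diag(-2, 3)·P⁻¹.
Then M⁶ = P·diag(64, 729)·P⁻¹ = [[128, -729], [64, -729]] · [[1, -1], [1, -2]] = [[-601, 1330], [-665, 1394]].

[[-601, 1330], [-665, 1394]]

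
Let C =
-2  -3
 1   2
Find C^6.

[[1, 0], [0, 1]]

C² = I (check: tr C = 0 and det C = -1), so C^6 = I since 6 is even.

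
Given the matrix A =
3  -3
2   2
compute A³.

A² = [[3, -15], [10, -2]]
A³ = [[-21, -39], [26, -34]]

[[-21, -39], [26, -34]]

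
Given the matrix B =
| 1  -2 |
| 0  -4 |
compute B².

[[1, 6], [0, 16]]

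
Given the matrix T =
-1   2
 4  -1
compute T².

[[9, -4], [-8, 9]]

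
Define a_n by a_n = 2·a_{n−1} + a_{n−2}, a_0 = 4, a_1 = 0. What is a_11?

9512

With companion matrix Q = [[2, 1], [1, 0]], [a_n, a_{n−1}]ᵀ = Q·[a_{n−1}, a_{n−2}]ᵀ, so [a_11, a_10]ᵀ = Q¹⁰·[a_1, a_0]ᵀ.
Q¹⁰ = [[5741, 2378], [2378, 985]], giving [a_11, a_10]ᵀ = [[9512], [3940]].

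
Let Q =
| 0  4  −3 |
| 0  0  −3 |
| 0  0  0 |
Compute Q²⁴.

[[0, 0, 0], [0, 0, 0], [0, 0, 0]]

Q is strictly triangular, hence nilpotent: Q³ = 0, so Q²⁴ = 0.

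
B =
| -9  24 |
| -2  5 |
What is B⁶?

tr B = -4 and det B = 3, so the characteristic polynomial is λ² − (-4)λ + (3) with roots -1 and -3.
Eigenvectors give P = [[3, 4], [1, 1]] with P⁻¹ = [[-1, 4], [1, -3]], and B = P·diag(-1, -3)·P⁻¹.
Then B⁶ = P·diag(1, 729)·P⁻¹ = [[3, 2916], [1, 729]] · [[-1, 4], [1, -3]] = [[2913, -8736], [728, -2183]].

[[2913, -8736], [728, -2183]]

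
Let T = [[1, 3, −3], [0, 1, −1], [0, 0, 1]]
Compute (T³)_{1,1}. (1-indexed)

T = I + N where N = [[0, 3, −3], [0, 0, −1], [0, 0, 0]] is strictly upper-triangular, so N³ = 0.
(I + N)³ = I + 3·N + 3·N² = [[1, 9, −18], [0, 1, −3], [0, 0, 1]].

1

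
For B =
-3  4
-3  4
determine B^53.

B² = B (a projection; rank 1, trace 1), so B^53 = B.

[[-3, 4], [-3, 4]]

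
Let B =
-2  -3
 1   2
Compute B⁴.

[[1, 0], [0, 1]]

B² = I (check: tr B = 0 and det B = -1), so B⁴ = I since 4 is even.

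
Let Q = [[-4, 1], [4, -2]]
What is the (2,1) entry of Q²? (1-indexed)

-24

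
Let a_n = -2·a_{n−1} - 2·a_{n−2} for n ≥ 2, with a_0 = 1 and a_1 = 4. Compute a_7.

-48

With companion matrix B = [[-2, -2], [1, 0]], [a_n, a_{n−1}]ᵀ = B·[a_{n−1}, a_{n−2}]ᵀ, so [a_7, a_6]ᵀ = B⁶·[a_1, a_0]ᵀ.
B⁶ = [[-8, -16], [8, 8]], giving [a_7, a_6]ᵀ = [[-48], [40]].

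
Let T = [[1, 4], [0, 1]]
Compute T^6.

[[1, 24], [0, 1]]

T = I + N where N = [[0, 4], [0, 0]] is strictly upper-triangular, so N^2 = 0.
(I + N)^6 = I + 6·N = [[1, 24], [0, 1]].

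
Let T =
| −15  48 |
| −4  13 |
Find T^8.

[[26241, −78720], [6560, −19679]]

tr T = −2 and det T = −3, so the characteristic polynomial is λ² − (−2)λ + (−3) with roots 1 and −3.
Eigenvectors give P = [[3, 4], [1, 1]] with P⁻¹ = [[−1, 4], [1, −3]], and T = P·diag(1, −3)·P⁻¹.
Then T^8 = P·diag(1, 6561)·P⁻¹ = [[3, 26244], [1, 6561]] · [[−1, 4], [1, −3]] = [[26241, −78720], [6560, −19679]].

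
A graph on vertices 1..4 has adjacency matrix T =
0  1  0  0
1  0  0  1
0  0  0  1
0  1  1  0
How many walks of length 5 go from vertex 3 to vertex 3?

0

The number of length-5 walks from vertex 3 to vertex 3 is entry (3,3) of T⁵, where T is the adjacency matrix.
T² = [[1, 0, 0, 1], [0, 2, 1, 0], [0, 1, 1, 0], [1, 0, 0, 2]]
T³ = [[0, 2, 1, 0], [2, 0, 0, 3], [1, 0, 0, 2], [0, 3, 2, 0]]
T⁴ = [[2, 0, 0, 3], [0, 5, 3, 0], [0, 3, 2, 0], [3, 0, 0, 5]]
T⁵ = [[0, 5, 3, 0], [5, 0, 0, 8], [3, 0, 0, 5], [0, 8, 5, 0]]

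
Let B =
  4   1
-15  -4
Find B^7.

[[4, 1], [-15, -4]]

B² = I (check: tr B = 0 and det B = -1), so B^7 = B since 7 is odd.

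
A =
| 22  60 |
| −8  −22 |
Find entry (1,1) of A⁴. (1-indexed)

16

tr A = 0 and det A = −4, so the characteristic polynomial is λ² − (0)λ + (−4) with roots 2 and −2.
Eigenvectors give P = [[−3, −5], [1, 2]] with P⁻¹ = [[−2, −5], [1, 3]], and A = P·diag(2, −2)·P⁻¹.
Then A⁴ = P·diag(16, 16)·P⁻¹ = [[−48, −80], [16, 32]] · [[−2, −5], [1, 3]] = [[16, 0], [0, 16]].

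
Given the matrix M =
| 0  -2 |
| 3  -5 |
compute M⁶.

[[-1266, 1330], [-1995, 2059]]

tr M = -5 and det M = 6, so the characteristic polynomial is λ² − (-5)λ + (6) with roots -3 and -2.
Eigenvectors give P = [[-2, 1], [-3, 1]] with P⁻¹ = [[1, -1], [3, -2]], and M = P·diag(-3, -2)·P⁻¹.
Then M⁶ = P·diag(729, 64)·P⁻¹ = [[-1458, 64], [-2187, 64]] · [[1, -1], [3, -2]] = [[-1266, 1330], [-1995, 2059]].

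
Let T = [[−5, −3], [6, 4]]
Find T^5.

[[−65, −33], [66, 34]]

tr T = −1 and det T = −2, so the characteristic polynomial is λ² − (−1)λ + (−2) with roots 1 and −2.
Eigenvectors give P = [[−1, −1], [2, 1]] with P⁻¹ = [[1, 1], [−2, −1]], and T = P·diag(1, −2)·P⁻¹.
Then T^5 = P·diag(1, −32)·P⁻¹ = [[−1, 32], [2, −32]] · [[1, 1], [−2, −1]] = [[−65, −33], [66, 34]].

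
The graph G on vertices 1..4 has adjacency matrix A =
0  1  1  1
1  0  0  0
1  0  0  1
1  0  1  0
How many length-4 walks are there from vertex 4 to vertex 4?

The number of length-4 walks from vertex 4 to vertex 4 is entry (4,4) of A^4, where A is the adjacency matrix.
A^2 = [[3, 0, 1, 1], [0, 1, 1, 1], [1, 1, 2, 1], [1, 1, 1, 2]]
A^3 = [[2, 3, 4, 4], [3, 0, 1, 1], [4, 1, 2, 3], [4, 1, 3, 2]]
A^4 = [[11, 2, 6, 6], [2, 3, 4, 4], [6, 4, 7, 6], [6, 4, 6, 7]]

7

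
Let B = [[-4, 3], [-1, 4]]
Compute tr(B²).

26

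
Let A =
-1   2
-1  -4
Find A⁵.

[[179, 422], [-211, -454]]

tr A = -5 and det A = 6, so the characteristic polynomial is λ² − (-5)λ + (6) with roots -3 and -2.
Eigenvectors give P = [[-1, 2], [1, -1]] with P⁻¹ = [[1, 2], [1, 1]], and A = P·diag(-3, -2)·P⁻¹.
Then A⁵ = P·diag(-243, -32)·P⁻¹ = [[243, -64], [-243, 32]] · [[1, 2], [1, 1]] = [[179, 422], [-211, -454]].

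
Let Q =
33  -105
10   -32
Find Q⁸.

tr Q = 1 and det Q = -6, so the characteristic polynomial is λ² − (1)λ + (-6) with roots -2 and 3.
Eigenvectors give P = [[3, -7], [1, -2]] with P⁻¹ = [[-2, 7], [-1, 3]], and Q = P·diag(-2, 3)·P⁻¹.
Then Q⁸ = P·diag(256, 6561)·P⁻¹ = [[768, -45927], [256, -13122]] · [[-2, 7], [-1, 3]] = [[44391, -132405], [12610, -37574]].

[[44391, -132405], [12610, -37574]]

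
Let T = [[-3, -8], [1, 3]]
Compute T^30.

T² = I (check: tr T = 0 and det T = -1), so T^30 = I since 30 is even.

[[1, 0], [0, 1]]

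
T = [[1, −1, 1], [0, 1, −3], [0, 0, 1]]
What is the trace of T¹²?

3

T = I + N where N = [[0, −1, 1], [0, 0, −3], [0, 0, 0]] is strictly upper-triangular, so N³ = 0.
(I + N)¹² = I + 12·N + 66·N² = [[1, −12, 210], [0, 1, −36], [0, 0, 1]].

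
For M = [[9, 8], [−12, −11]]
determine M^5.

tr M = −2 and det M = −3, so the characteristic polynomial is λ² − (−2)λ + (−3) with roots 1 and −3.
Eigenvectors give P = [[−1, −2], [1, 3]] with P⁻¹ = [[−3, −2], [1, 1]], and M = P·diag(1, −3)·P⁻¹.
Then M^5 = P·diag(1, −243)·P⁻¹ = [[−1, 486], [1, −729]] · [[−3, −2], [1, 1]] = [[489, 488], [−732, −731]].

[[489, 488], [−732, −731]]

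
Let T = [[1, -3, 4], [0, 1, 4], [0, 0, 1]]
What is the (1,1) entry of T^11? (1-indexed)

1

T = I + N where N = [[0, -3, 4], [0, 0, 4], [0, 0, 0]] is strictly upper-triangular, so N^3 = 0.
(I + N)^11 = I + 11·N + 55·N^2 = [[1, -33, -616], [0, 1, 44], [0, 0, 1]].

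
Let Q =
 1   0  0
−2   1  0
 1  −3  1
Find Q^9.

[[1, 0, 0], [−18, 1, 0], [225, −27, 1]]

Q = I + N where N = [[0, 0, 0], [−2, 0, 0], [1, −3, 0]] is strictly lower-triangular, so N^3 = 0.
(I + N)^9 = I + 9·N + 36·N^2 = [[1, 0, 0], [−18, 1, 0], [225, −27, 1]].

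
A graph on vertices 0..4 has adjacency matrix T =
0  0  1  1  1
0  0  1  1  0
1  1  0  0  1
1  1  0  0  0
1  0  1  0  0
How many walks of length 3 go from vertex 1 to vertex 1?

0

The number of length-3 walks from vertex 1 to vertex 1 is entry (1,1) of T³, where T is the adjacency matrix.
T² = [[3, 2, 1, 0, 1], [2, 2, 0, 0, 1], [1, 0, 3, 2, 1], [0, 0, 2, 2, 1], [1, 1, 1, 1, 2]]
T³ = [[2, 1, 6, 5, 4], [1, 0, 5, 4, 2], [6, 5, 2, 1, 4], [5, 4, 1, 0, 2], [4, 2, 4, 2, 2]]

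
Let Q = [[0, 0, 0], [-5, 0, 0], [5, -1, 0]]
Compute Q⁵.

Q is strictly triangular, hence nilpotent: Q³ = 0, so Q⁵ = 0.

[[0, 0, 0], [0, 0, 0], [0, 0, 0]]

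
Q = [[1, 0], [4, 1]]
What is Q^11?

[[1, 0], [44, 1]]

Q = I + N where N = [[0, 0], [4, 0]] is strictly lower-triangular, so N^2 = 0.
(I + N)^11 = I + 11·N = [[1, 0], [44, 1]].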